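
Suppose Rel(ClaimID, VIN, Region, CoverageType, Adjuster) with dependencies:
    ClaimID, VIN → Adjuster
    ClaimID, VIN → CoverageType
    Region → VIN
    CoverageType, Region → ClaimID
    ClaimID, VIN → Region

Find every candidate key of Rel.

{ClaimID, Region} is a candidate key since {ClaimID, Region}⁺ = {Adjuster, ClaimID, CoverageType, Region, VIN} covers every attribute.
{ClaimID, VIN} is a candidate key since {ClaimID, VIN}⁺ = {Adjuster, ClaimID, CoverageType, Region, VIN} covers every attribute.
{CoverageType, Region} is a candidate key since {CoverageType, Region}⁺ = {Adjuster, ClaimID, CoverageType, Region, VIN} covers every attribute.
These are minimal and exhaustive — every other superkey contains one of them.

{ClaimID, Region}, {ClaimID, VIN}, {CoverageType, Region}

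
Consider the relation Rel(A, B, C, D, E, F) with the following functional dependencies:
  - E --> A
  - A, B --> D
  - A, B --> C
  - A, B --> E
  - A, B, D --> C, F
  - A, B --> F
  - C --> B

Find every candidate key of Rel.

Closure of {A, B} is {A, B, C, D, E, F}, the whole schema; {A, B} is a candidate key.
Closure of {A, C} is {A, B, C, D, E, F}, the whole schema; {A, C} is a candidate key.
Closure of {B, E} is {A, B, C, D, E, F}, the whole schema; {B, E} is a candidate key.
Closure of {C, E} is {A, B, C, D, E, F}, the whole schema; {C, E} is a candidate key.
No proper subset of any of these is a key, and no other minimal superkey exists.

{A, B}, {A, C}, {B, E}, {C, E}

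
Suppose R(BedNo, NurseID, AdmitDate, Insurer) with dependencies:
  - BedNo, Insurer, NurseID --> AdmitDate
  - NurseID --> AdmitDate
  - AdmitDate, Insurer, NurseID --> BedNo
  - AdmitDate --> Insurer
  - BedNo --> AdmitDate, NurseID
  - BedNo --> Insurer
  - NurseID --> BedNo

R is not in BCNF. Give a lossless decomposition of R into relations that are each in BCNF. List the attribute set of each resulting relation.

Candidate keys of the original relation: {BedNo}, {NurseID}.
{AdmitDate, BedNo, Insurer, NurseID}: {AdmitDate} determines {AdmitDate, Insurer} here but is not a superkey — split on AdmitDate --> Insurer, giving {AdmitDate, Insurer} and {AdmitDate, BedNo, NurseID}.
{AdmitDate, Insurer}: every determinant is a superkey — BCNF.
{AdmitDate, BedNo, NurseID}: every determinant is a superkey — BCNF.

{AdmitDate, BedNo, NurseID}; {AdmitDate, Insurer}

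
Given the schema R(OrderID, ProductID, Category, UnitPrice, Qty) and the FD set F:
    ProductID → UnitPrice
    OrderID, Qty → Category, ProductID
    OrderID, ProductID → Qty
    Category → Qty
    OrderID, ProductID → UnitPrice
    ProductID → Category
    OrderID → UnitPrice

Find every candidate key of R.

{Category, OrderID}, {OrderID, ProductID}, {OrderID, Qty}

Attributes never on any right-hand side: {OrderID} — every candidate key must contain it.
{Category, OrderID}⁺ = {Category, OrderID, ProductID, Qty, UnitPrice}, which is every attribute, so {Category, OrderID} is a candidate key.
{OrderID, ProductID}⁺ = {Category, OrderID, ProductID, Qty, UnitPrice}, which is every attribute, so {OrderID, ProductID} is a candidate key.
{OrderID, Qty}⁺ = {Category, OrderID, ProductID, Qty, UnitPrice}, which is every attribute, so {OrderID, Qty} is a candidate key.
No proper subset of any of these is a key, and no other minimal superkey exists.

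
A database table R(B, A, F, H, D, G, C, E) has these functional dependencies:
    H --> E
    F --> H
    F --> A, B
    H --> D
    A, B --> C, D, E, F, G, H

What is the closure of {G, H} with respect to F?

{D, E, G, H}

Start with {G, H}.
H --> E applies; add {E} → now {E, G, H}.
H --> D applies; add {D} → now {D, E, G, H}.
No further FD applies.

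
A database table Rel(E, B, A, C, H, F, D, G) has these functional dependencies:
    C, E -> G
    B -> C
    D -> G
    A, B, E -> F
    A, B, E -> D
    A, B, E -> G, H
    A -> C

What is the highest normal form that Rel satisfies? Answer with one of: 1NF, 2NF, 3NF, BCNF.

Candidate key: {A, B, E}. Prime attributes: {A, B, E}.
For C, E -> G we have {C, E}⁺ = {C, E, G}; {C, E} is not a superkey, so BCNF fails.
C, E -> G has non-prime {G} on the right and a non-superkey on the left, so 3NF fails.
The proper key subset {A} of {A, B, E} determines non-prime {C}, so the relation is not even in 2NF.

1NF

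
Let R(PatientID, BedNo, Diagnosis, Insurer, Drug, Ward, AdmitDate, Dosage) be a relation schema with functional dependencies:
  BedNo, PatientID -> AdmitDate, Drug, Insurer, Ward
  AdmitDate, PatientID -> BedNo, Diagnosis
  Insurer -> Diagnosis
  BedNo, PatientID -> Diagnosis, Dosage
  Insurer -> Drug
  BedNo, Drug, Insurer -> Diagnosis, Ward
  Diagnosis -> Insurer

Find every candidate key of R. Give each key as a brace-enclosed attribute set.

{AdmitDate, PatientID}, {BedNo, PatientID}

{PatientID} never appears on the right of any FD, so every key must include it.
Closure of {AdmitDate, PatientID} is {AdmitDate, BedNo, Diagnosis, Dosage, Drug, Insurer, PatientID, Ward}, the whole schema; {AdmitDate, PatientID} is a candidate key.
Closure of {BedNo, PatientID} is {AdmitDate, BedNo, Diagnosis, Dosage, Drug, Insurer, PatientID, Ward}, the whole schema; {BedNo, PatientID} is a candidate key.
These are minimal and exhaustive — every other superkey contains one of them.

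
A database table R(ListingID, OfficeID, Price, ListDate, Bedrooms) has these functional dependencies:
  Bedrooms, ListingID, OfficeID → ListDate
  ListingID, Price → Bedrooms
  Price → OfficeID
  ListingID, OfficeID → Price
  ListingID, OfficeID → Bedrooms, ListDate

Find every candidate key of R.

{ListingID} never appears on the right of any FD, so every key must include it.
{ListingID, OfficeID}⁺ = {Bedrooms, ListDate, ListingID, OfficeID, Price}, which is every attribute, so {ListingID, OfficeID} is a candidate key.
{ListingID, Price}⁺ = {Bedrooms, ListDate, ListingID, OfficeID, Price}, which is every attribute, so {ListingID, Price} is a candidate key.
No proper subset of any of these is a key, and no other minimal superkey exists.

{ListingID, OfficeID}, {ListingID, Price}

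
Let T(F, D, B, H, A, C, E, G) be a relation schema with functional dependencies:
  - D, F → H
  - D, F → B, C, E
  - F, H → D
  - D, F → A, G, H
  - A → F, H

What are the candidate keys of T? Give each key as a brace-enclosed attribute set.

{A}, {D, F}, {F, H}

{A}⁺ = {A, B, C, D, E, F, G, H} — all of the relation — so {A} is a candidate key.
{D, F}⁺ = {A, B, C, D, E, F, G, H} — all of the relation — so {D, F} is a candidate key.
{F, H}⁺ = {A, B, C, D, E, F, G, H} — all of the relation — so {F, H} is a candidate key.
No proper subset of any of these is a key, and no other minimal superkey exists.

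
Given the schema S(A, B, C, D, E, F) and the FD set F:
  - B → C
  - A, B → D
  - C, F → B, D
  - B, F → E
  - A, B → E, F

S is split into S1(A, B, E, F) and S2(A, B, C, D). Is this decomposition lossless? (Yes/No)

S1 ∩ S2 = {A, B}; its closure under F is {A, B, C, D, E, F}.
S1 is contained in that closure, so S1 ∩ S2 → S1 holds and the join is lossless.

Yes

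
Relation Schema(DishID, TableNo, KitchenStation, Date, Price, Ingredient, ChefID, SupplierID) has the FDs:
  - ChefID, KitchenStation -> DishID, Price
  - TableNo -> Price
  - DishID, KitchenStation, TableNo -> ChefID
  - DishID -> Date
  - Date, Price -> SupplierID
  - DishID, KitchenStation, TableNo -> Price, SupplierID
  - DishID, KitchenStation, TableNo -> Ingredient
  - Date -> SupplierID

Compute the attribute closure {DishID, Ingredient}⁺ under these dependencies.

Start with {DishID, Ingredient}.
DishID -> Date applies; add {Date} → now {Date, DishID, Ingredient}.
Date -> SupplierID applies; add {SupplierID} → now {Date, DishID, Ingredient, SupplierID}.
No further FD applies.

{Date, DishID, Ingredient, SupplierID}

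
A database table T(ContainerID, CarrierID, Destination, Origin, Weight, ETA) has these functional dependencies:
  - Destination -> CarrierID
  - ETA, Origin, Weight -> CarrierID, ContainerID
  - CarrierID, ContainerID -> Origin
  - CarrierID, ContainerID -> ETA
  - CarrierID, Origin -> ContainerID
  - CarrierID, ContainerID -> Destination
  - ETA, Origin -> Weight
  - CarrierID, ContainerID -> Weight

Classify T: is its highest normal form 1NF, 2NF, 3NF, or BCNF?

3NF

Candidate keys: {CarrierID, ContainerID}, {CarrierID, Origin}, {ContainerID, Destination}, {Destination, Origin}, {ETA, Origin}. Prime attributes: {CarrierID, ContainerID, Destination, ETA, Origin}.
Destination -> CarrierID breaks BCNF: {Destination}⁺ = {CarrierID, Destination}, so {Destination} is not a superkey.
Its right-hand attributes {CarrierID} are all prime, as are those of every other non-superkey FD — the relation is in 3NF.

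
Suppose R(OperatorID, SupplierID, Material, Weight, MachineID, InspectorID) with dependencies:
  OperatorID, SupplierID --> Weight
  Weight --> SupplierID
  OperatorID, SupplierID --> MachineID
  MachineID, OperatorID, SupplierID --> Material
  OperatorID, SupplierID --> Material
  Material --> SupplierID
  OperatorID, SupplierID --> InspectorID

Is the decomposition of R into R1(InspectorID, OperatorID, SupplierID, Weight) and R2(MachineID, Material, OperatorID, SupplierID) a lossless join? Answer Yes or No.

Yes

The shared attributes are {OperatorID, SupplierID} and {OperatorID, SupplierID}⁺ = {InspectorID, MachineID, Material, OperatorID, SupplierID, Weight}.
R1 is contained in that closure, so R1 ∩ R2 --> R1 holds and the join is lossless.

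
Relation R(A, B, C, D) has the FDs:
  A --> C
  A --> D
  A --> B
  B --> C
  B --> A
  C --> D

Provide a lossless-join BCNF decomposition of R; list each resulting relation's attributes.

{A, B, C}; {C, D}

Candidate keys of the original relation: {A}, {B}.
Within {A, B, C, D}: {C}⁺ ∩ {A, B, C, D} = {C, D}, not the whole set, so C --> D violates BCNF; decompose into {C, D} and {A, B, C}.
{C, D} is in BCNF.
{A, B, C} is in BCNF.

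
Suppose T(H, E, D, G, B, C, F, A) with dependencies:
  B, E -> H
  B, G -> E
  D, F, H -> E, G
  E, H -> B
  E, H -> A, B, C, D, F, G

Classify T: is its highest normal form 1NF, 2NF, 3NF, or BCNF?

BCNF

Candidate keys: {B, E}, {B, G}, {D, F, H}, {E, H}. Prime attributes: {B, D, E, F, G, H}.
Each dependency's left side is a superkey — BCNF holds.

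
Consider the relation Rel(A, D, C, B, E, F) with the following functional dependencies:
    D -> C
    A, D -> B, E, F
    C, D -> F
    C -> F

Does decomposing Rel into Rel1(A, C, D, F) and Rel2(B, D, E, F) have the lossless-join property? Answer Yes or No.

No

Rel1 ∩ Rel2 = {D, F}; its closure under F is {C, D, F}.
The closure covers neither Rel1 nor Rel2 entirely; the join is not lossless.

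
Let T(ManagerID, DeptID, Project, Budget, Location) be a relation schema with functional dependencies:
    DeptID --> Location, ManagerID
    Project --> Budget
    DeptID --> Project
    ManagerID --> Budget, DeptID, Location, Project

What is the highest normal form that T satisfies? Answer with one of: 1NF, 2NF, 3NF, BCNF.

Candidate keys: {DeptID}, {ManagerID}. Prime attributes: {DeptID, ManagerID}.
Project --> Budget: {Project}⁺ = {Budget, Project}, which is not all of the attributes, so the left side is not a superkey — BCNF is violated.
Project --> Budget has non-prime {Budget} on the right and a non-superkey on the left, so 3NF fails.
All keys have size 1, which rules out partial dependencies — 2NF is satisfied.

2NF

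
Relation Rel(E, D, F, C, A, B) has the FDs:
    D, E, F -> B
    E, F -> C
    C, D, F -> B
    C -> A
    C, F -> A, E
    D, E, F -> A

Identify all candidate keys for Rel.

No FD produces {D, F}, so they must be in every candidate key.
Closure of {C, D, F} is {A, B, C, D, E, F}, the whole schema; {C, D, F} is a candidate key.
Closure of {D, E, F} is {A, B, C, D, E, F}, the whole schema; {D, E, F} is a candidate key.
These are minimal and exhaustive — every other superkey contains one of them.

{C, D, F}, {D, E, F}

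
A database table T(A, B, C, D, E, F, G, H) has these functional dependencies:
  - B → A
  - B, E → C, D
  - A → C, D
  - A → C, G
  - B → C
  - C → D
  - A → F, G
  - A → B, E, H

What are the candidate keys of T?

{A}, {B}

Closure of {A} is {A, B, C, D, E, F, G, H}, the whole schema; {A} is a candidate key.
Closure of {B} is {A, B, C, D, E, F, G, H}, the whole schema; {B} is a candidate key.
Any other superkey properly contains one of these, so there are no further candidate keys.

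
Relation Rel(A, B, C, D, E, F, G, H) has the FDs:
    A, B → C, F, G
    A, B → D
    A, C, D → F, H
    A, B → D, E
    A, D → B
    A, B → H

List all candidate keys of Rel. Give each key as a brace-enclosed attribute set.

{A, B}, {A, D}

{A} never appears on the right of any FD, so every key must include it.
{A, B} is a candidate key since {A, B}⁺ = {A, B, C, D, E, F, G, H} covers every attribute.
{A, D} is a candidate key since {A, D}⁺ = {A, B, C, D, E, F, G, H} covers every attribute.
These are minimal and exhaustive — every other superkey contains one of them.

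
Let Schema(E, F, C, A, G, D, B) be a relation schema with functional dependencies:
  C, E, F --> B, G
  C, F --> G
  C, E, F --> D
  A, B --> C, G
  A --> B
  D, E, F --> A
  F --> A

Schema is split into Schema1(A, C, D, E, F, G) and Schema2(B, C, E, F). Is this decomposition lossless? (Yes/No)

Schema1 ∩ Schema2 = {C, E, F}; its closure under F is {A, B, C, D, E, F, G}.
Since Schema1 ⊆ {A, B, C, D, E, F, G}, the intersection is a superkey of Schema1; the decomposition is lossless.

Yes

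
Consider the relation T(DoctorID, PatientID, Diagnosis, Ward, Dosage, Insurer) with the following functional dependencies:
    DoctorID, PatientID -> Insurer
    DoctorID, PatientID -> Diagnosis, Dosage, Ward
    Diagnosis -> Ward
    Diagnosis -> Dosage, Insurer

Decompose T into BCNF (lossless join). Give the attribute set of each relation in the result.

{Diagnosis, DoctorID, PatientID}; {Diagnosis, Dosage, Insurer, Ward}

Candidate key of the original relation: {DoctorID, PatientID}.
{Diagnosis, DoctorID, Dosage, Insurer, PatientID, Ward}: {Diagnosis} determines {Diagnosis, Dosage, Insurer, Ward} here but is not a superkey — split on Diagnosis -> Dosage, Insurer, Ward, giving {Diagnosis, Dosage, Insurer, Ward} and {Diagnosis, DoctorID, PatientID}.
{Diagnosis, Dosage, Insurer, Ward} is in BCNF.
{Diagnosis, DoctorID, PatientID} is in BCNF.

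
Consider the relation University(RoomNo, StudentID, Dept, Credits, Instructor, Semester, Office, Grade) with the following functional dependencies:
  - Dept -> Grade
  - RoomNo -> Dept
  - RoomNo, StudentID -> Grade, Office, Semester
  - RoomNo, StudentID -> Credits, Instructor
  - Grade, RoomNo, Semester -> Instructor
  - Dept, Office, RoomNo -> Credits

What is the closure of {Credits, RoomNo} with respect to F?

Start with {Credits, RoomNo}.
RoomNo -> Dept applies; add {Dept} → now {Credits, Dept, RoomNo}.
Dept -> Grade applies; add {Grade} → now {Credits, Dept, Grade, RoomNo}.
No further FD applies.

{Credits, Dept, Grade, RoomNo}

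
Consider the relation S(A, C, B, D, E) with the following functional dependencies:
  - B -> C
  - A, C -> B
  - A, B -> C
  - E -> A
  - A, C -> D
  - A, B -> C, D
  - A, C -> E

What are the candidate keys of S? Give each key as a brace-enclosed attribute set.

Closure of {A, B} is {A, B, C, D, E}, the whole schema; {A, B} is a candidate key.
Closure of {A, C} is {A, B, C, D, E}, the whole schema; {A, C} is a candidate key.
Closure of {B, E} is {A, B, C, D, E}, the whole schema; {B, E} is a candidate key.
Closure of {C, E} is {A, B, C, D, E}, the whole schema; {C, E} is a candidate key.
These are minimal and exhaustive — every other superkey contains one of them.

{A, B}, {A, C}, {B, E}, {C, E}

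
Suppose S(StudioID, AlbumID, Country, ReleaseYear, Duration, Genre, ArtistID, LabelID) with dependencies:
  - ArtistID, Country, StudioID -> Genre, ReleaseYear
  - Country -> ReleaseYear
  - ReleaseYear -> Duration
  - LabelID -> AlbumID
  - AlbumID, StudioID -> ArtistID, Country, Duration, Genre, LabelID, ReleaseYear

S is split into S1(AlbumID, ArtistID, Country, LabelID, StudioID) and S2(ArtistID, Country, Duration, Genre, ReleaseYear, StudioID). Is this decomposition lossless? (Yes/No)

S1 ∩ S2 = {ArtistID, Country, StudioID}; its closure under F is {ArtistID, Country, Duration, Genre, ReleaseYear, StudioID}.
Since S2 ⊆ {ArtistID, Country, Duration, Genre, ReleaseYear, StudioID}, the intersection is a superkey of S2; the decomposition is lossless.

Yes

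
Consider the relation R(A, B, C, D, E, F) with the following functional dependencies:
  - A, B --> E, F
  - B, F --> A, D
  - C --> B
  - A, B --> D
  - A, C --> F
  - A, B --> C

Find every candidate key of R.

{A, B}, {A, C}, {B, F}, {C, F}

{A, B}⁺ = {A, B, C, D, E, F} — all of the relation — so {A, B} is a candidate key.
{A, C}⁺ = {A, B, C, D, E, F} — all of the relation — so {A, C} is a candidate key.
{B, F}⁺ = {A, B, C, D, E, F} — all of the relation — so {B, F} is a candidate key.
{C, F}⁺ = {A, B, C, D, E, F} — all of the relation — so {C, F} is a candidate key.
These are minimal and exhaustive — every other superkey contains one of them.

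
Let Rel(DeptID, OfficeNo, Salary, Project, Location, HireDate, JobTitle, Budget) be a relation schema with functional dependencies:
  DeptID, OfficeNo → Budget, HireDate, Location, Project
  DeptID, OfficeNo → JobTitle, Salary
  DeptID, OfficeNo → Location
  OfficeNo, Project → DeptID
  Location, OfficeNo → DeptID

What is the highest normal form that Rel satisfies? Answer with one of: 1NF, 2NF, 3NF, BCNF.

BCNF

Candidate keys: {DeptID, OfficeNo}, {Location, OfficeNo}, {OfficeNo, Project}. Prime attributes: {DeptID, Location, OfficeNo, Project}.
Every FD has a superkey on the left, so the relation is in BCNF.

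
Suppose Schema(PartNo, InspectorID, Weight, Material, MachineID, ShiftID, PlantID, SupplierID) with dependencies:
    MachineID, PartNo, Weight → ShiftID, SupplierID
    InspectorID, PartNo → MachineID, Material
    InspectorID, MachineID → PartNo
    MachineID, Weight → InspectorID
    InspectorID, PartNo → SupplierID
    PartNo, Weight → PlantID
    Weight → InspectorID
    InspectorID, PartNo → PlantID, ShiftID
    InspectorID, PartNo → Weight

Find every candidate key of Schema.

{InspectorID, MachineID}, {InspectorID, PartNo}, {MachineID, Weight}, {PartNo, Weight}

{InspectorID, MachineID} is a candidate key since {InspectorID, MachineID}⁺ = {InspectorID, MachineID, Material, PartNo, PlantID, ShiftID, SupplierID, Weight} covers every attribute.
{InspectorID, PartNo} is a candidate key since {InspectorID, PartNo}⁺ = {InspectorID, MachineID, Material, PartNo, PlantID, ShiftID, SupplierID, Weight} covers every attribute.
{MachineID, Weight} is a candidate key since {MachineID, Weight}⁺ = {InspectorID, MachineID, Material, PartNo, PlantID, ShiftID, SupplierID, Weight} covers every attribute.
{PartNo, Weight} is a candidate key since {PartNo, Weight}⁺ = {InspectorID, MachineID, Material, PartNo, PlantID, ShiftID, SupplierID, Weight} covers every attribute.
No proper subset of any of these is a key, and no other minimal superkey exists.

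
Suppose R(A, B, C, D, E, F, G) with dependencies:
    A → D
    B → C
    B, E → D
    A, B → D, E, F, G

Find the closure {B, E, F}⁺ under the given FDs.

Start with {B, E, F}.
B → C applies; add {C} → now {B, C, E, F}.
B, E → D applies; add {D} → now {B, C, D, E, F}.
No further FD applies.

{B, C, D, E, F}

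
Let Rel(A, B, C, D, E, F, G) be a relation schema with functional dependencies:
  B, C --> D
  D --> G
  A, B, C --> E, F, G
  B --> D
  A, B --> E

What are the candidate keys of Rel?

{A, B, C}

No FD produces {A, B, C}, so they must be in every candidate key.
Closure of {A, B, C} is {A, B, C, D, E, F, G}, the whole schema; {A, B, C} is a candidate key.
Every other attribute set either contains this one or has a smaller closure.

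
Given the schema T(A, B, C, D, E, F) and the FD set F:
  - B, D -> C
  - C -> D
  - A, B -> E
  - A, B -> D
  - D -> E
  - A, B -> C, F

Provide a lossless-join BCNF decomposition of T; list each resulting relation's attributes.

{A, B, D, F}; {B, C}; {C, D}; {D, E}

Candidate key of the original relation: {A, B}.
In {A, B, C, D, E, F}, {B, D} is not a superkey ({B, D}⁺ restricted to this set is {B, C, D, E}), so split on B, D -> C, E into {B, C, D, E} and {A, B, D, F}.
In {B, C, D, E}, {C} is not a superkey ({C}⁺ restricted to this set is {C, D, E}), so split on C -> D, E into {C, D, E} and {B, C}.
In {C, D, E}, {D} is not a superkey ({D}⁺ restricted to this set is {D, E}), so split on D -> E into {D, E} and {C, D}.
{D, E} has no BCNF violation.
{C, D} has no BCNF violation.
{B, C} has no BCNF violation.
{A, B, D, F} has no BCNF violation.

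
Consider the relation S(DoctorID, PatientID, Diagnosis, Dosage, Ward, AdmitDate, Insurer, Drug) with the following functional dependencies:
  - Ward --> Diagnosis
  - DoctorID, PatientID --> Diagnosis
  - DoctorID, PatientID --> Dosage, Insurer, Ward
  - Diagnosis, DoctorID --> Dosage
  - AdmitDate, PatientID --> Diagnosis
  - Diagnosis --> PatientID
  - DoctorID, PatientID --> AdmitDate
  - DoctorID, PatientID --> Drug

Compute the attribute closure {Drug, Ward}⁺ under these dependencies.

Start with {Drug, Ward}.
Ward --> Diagnosis applies; add {Diagnosis} → now {Diagnosis, Drug, Ward}.
Diagnosis --> PatientID applies; add {PatientID} → now {Diagnosis, Drug, PatientID, Ward}.
No further FD applies.

{Diagnosis, Drug, PatientID, Ward}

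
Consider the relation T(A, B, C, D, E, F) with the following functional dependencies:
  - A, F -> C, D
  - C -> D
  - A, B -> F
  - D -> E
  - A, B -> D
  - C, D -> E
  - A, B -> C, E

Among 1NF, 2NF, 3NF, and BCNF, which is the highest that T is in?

Candidate key: {A, B}. Prime attributes: {A, B}.
For A, F -> C, D we have {A, F}⁺ = {A, C, D, E, F}; {A, F} is not a superkey, so BCNF fails.
A, F -> C, D determines the non-prime attributes {C, D} from a non-superkey — 3NF is violated.
Checking every proper subset of each key, none determines a non-prime attribute — 2NF is satisfied.

2NF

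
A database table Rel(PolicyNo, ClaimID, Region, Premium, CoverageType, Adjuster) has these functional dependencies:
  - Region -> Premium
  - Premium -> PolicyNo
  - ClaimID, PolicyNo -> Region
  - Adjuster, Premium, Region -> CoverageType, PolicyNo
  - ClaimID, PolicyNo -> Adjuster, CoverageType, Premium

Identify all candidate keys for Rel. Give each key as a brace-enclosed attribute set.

{ClaimID, PolicyNo}, {ClaimID, Premium}, {ClaimID, Region}

No FD produces {ClaimID}, so it must be in every candidate key.
Closure of {ClaimID, PolicyNo} is {Adjuster, ClaimID, CoverageType, PolicyNo, Premium, Region}, the whole schema; {ClaimID, PolicyNo} is a candidate key.
Closure of {ClaimID, Premium} is {Adjuster, ClaimID, CoverageType, PolicyNo, Premium, Region}, the whole schema; {ClaimID, Premium} is a candidate key.
Closure of {ClaimID, Region} is {Adjuster, ClaimID, CoverageType, PolicyNo, Premium, Region}, the whole schema; {ClaimID, Region} is a candidate key.
Any other superkey properly contains one of these, so there are no further candidate keys.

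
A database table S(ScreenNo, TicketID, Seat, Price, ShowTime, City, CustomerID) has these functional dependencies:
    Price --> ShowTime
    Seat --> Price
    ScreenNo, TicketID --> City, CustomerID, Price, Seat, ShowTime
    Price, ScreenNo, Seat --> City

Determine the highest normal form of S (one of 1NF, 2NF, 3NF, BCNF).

Candidate key: {ScreenNo, TicketID}. Prime attributes: {ScreenNo, TicketID}.
For Price --> ShowTime we have {Price}⁺ = {Price, ShowTime}; {Price} is not a superkey, so BCNF fails.
Because {ShowTime} is non-prime and the left side of Price --> ShowTime is not a superkey, the relation is not in 3NF.
Checking every proper subset of each key, none determines a non-prime attribute — 2NF is satisfied.

2NF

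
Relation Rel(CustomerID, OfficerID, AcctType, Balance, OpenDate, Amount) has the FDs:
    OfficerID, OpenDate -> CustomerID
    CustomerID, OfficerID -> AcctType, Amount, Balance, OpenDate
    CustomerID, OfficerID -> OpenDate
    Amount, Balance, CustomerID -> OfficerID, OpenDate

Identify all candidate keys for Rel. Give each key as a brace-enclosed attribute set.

{CustomerID, OfficerID} is a candidate key since {CustomerID, OfficerID}⁺ = {AcctType, Amount, Balance, CustomerID, OfficerID, OpenDate} covers every attribute.
{OfficerID, OpenDate} is a candidate key since {OfficerID, OpenDate}⁺ = {AcctType, Amount, Balance, CustomerID, OfficerID, OpenDate} covers every attribute.
{Amount, Balance, CustomerID} is a candidate key since {Amount, Balance, CustomerID}⁺ = {AcctType, Amount, Balance, CustomerID, OfficerID, OpenDate} covers every attribute.
Any other superkey properly contains one of these, so there are no further candidate keys.

{Amount, Balance, CustomerID}, {CustomerID, OfficerID}, {OfficerID, OpenDate}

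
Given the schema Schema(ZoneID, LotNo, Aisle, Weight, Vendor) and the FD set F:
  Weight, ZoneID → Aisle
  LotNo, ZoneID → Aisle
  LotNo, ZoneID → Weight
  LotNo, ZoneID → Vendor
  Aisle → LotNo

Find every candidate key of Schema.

Attributes never on any right-hand side: {ZoneID} — every candidate key must contain it.
Closure of {Aisle, ZoneID} is {Aisle, LotNo, Vendor, Weight, ZoneID}, the whole schema; {Aisle, ZoneID} is a candidate key.
Closure of {LotNo, ZoneID} is {Aisle, LotNo, Vendor, Weight, ZoneID}, the whole schema; {LotNo, ZoneID} is a candidate key.
Closure of {Weight, ZoneID} is {Aisle, LotNo, Vendor, Weight, ZoneID}, the whole schema; {Weight, ZoneID} is a candidate key.
These are minimal and exhaustive — every other superkey contains one of them.

{Aisle, ZoneID}, {LotNo, ZoneID}, {Weight, ZoneID}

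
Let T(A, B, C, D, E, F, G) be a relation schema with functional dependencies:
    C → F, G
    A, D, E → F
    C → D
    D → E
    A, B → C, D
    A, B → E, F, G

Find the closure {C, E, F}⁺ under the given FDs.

{C, D, E, F, G}

Start with {C, E, F}.
C → F, G applies; add {G} → now {C, E, F, G}.
C → D applies; add {D} → now {C, D, E, F, G}.
No further FD applies.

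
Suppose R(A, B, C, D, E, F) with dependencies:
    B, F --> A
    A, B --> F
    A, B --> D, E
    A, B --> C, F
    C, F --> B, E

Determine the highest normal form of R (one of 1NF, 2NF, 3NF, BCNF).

BCNF

Candidate keys: {A, B}, {B, F}, {C, F}. Prime attributes: {A, B, C, F}.
Every FD has a superkey on the left, so the relation is in BCNF.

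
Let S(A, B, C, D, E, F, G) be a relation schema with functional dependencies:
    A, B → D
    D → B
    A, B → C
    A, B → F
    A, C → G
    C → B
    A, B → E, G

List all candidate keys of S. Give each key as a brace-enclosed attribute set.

No FD produces {A}, so it must be in every candidate key.
{A, B}⁺ = {A, B, C, D, E, F, G}, which is every attribute, so {A, B} is a candidate key.
{A, C}⁺ = {A, B, C, D, E, F, G}, which is every attribute, so {A, C} is a candidate key.
{A, D}⁺ = {A, B, C, D, E, F, G}, which is every attribute, so {A, D} is a candidate key.
No proper subset of any of these is a key, and no other minimal superkey exists.

{A, B}, {A, C}, {A, D}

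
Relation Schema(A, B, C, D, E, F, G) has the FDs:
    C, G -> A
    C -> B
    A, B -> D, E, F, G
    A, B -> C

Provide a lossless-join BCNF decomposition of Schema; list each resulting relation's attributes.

Candidate keys of the original relation: {A, B}, {A, C}, {C, G}.
In {A, B, C, D, E, F, G}, {C} is not a superkey ({C}⁺ restricted to this set is {B, C}), so split on C -> B into {B, C} and {A, C, D, E, F, G}.
{B, C} has no BCNF violation.
{A, C, D, E, F, G} has no BCNF violation.

{A, C, D, E, F, G}; {B, C}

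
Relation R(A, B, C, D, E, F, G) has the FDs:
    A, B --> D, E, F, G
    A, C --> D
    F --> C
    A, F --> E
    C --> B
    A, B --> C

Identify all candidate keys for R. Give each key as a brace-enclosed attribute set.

No FD produces {A}, so it must be in every candidate key.
Closure of {A, B} is {A, B, C, D, E, F, G}, the whole schema; {A, B} is a candidate key.
Closure of {A, C} is {A, B, C, D, E, F, G}, the whole schema; {A, C} is a candidate key.
Closure of {A, F} is {A, B, C, D, E, F, G}, the whole schema; {A, F} is a candidate key.
No proper subset of any of these is a key, and no other minimal superkey exists.

{A, B}, {A, C}, {A, F}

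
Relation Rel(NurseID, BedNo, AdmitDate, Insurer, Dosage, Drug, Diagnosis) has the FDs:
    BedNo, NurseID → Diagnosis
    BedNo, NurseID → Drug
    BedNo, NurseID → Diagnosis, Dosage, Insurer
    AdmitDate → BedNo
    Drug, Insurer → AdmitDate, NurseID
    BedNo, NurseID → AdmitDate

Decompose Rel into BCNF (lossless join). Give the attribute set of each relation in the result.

{AdmitDate, BedNo}; {AdmitDate, Diagnosis, Dosage, Drug, Insurer, NurseID}

Candidate keys of the original relation: {AdmitDate, NurseID}, {BedNo, NurseID}, {Drug, Insurer}.
In {AdmitDate, BedNo, Diagnosis, Dosage, Drug, Insurer, NurseID}, {AdmitDate} is not a superkey ({AdmitDate}⁺ restricted to this set is {AdmitDate, BedNo}), so split on AdmitDate → BedNo into {AdmitDate, BedNo} and {AdmitDate, Diagnosis, Dosage, Drug, Insurer, NurseID}.
{AdmitDate, BedNo}: every determinant is a superkey — BCNF.
{AdmitDate, Diagnosis, Dosage, Drug, Insurer, NurseID}: every determinant is a superkey — BCNF.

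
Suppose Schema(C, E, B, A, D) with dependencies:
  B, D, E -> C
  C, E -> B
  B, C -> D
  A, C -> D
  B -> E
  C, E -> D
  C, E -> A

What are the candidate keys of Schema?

Closure of {B, C} is {A, B, C, D, E}, the whole schema; {B, C} is a candidate key.
Closure of {B, D} is {A, B, C, D, E}, the whole schema; {B, D} is a candidate key.
Closure of {C, E} is {A, B, C, D, E}, the whole schema; {C, E} is a candidate key.
No proper subset of any of these is a key, and no other minimal superkey exists.

{B, C}, {B, D}, {C, E}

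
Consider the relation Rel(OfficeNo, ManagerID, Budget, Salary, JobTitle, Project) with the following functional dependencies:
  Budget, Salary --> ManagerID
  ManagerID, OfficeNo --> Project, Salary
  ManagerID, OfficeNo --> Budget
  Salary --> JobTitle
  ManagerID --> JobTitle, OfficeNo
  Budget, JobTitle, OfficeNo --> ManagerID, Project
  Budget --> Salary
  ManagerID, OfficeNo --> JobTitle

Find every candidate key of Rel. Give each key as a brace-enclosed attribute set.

{Budget} is a candidate key since {Budget}⁺ = {Budget, JobTitle, ManagerID, OfficeNo, Project, Salary} covers every attribute.
{ManagerID} is a candidate key since {ManagerID}⁺ = {Budget, JobTitle, ManagerID, OfficeNo, Project, Salary} covers every attribute.
These are minimal and exhaustive — every other superkey contains one of them.

{Budget}, {ManagerID}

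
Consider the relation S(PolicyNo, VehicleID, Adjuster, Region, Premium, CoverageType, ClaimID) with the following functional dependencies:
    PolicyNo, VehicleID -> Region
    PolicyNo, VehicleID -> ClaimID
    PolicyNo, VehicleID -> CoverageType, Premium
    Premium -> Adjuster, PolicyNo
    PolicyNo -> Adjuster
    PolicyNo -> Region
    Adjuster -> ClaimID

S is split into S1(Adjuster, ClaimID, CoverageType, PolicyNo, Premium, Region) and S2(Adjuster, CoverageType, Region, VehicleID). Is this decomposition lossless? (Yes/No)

S1 ∩ S2 = {Adjuster, CoverageType, Region}; its closure under F is {Adjuster, ClaimID, CoverageType, Region}.
The closure covers neither S1 nor S2 entirely; the join is not lossless.

No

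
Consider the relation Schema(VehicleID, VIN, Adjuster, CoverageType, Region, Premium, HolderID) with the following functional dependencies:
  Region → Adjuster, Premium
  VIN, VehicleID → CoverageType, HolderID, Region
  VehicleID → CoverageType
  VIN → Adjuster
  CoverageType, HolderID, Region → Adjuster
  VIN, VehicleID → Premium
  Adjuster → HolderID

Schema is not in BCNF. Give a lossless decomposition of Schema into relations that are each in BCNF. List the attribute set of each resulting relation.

{Adjuster, HolderID}; {Adjuster, Premium, Region}; {CoverageType, VehicleID}; {Region, VIN, VehicleID}

Candidate key of the original relation: {VIN, VehicleID}.
In {Adjuster, CoverageType, HolderID, Premium, Region, VIN, VehicleID}, {Region} is not a superkey ({Region}⁺ restricted to this set is {Adjuster, HolderID, Premium, Region}), so split on Region → Adjuster, HolderID, Premium into {Adjuster, HolderID, Premium, Region} and {CoverageType, Region, VIN, VehicleID}.
In {Adjuster, HolderID, Premium, Region}, {Adjuster} is not a superkey ({Adjuster}⁺ restricted to this set is {Adjuster, HolderID}), so split on Adjuster → HolderID into {Adjuster, HolderID} and {Adjuster, Premium, Region}.
{Adjuster, HolderID}: every determinant is a superkey — BCNF.
{Adjuster, Premium, Region}: every determinant is a superkey — BCNF.
In {CoverageType, Region, VIN, VehicleID}, {VehicleID} is not a superkey ({VehicleID}⁺ restricted to this set is {CoverageType, VehicleID}), so split on VehicleID → CoverageType into {CoverageType, VehicleID} and {Region, VIN, VehicleID}.
{CoverageType, VehicleID}: every determinant is a superkey — BCNF.
{Region, VIN, VehicleID}: every determinant is a superkey — BCNF.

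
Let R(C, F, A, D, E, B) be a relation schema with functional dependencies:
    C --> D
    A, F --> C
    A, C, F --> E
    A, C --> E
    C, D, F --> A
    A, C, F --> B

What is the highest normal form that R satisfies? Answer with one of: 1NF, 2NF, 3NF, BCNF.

1NF

Candidate keys: {A, F}, {C, F}. Prime attributes: {A, C, F}.
For C --> D we have {C}⁺ = {C, D}; {C} is not a superkey, so BCNF fails.
C --> D has non-prime {D} on the right and a non-superkey on the left, so 3NF fails.
Since {C} ⊂ {C, F} and {C}⁺ ⊇ {D} with {D} non-prime, there is a partial dependency; 2NF fails.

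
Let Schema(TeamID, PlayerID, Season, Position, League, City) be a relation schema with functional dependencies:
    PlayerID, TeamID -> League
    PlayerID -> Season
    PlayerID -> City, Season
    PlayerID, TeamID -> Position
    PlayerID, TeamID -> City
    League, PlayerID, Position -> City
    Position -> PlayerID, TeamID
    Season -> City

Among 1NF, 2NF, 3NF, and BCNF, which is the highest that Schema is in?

1NF

Candidate keys: {PlayerID, TeamID}, {Position}. Prime attributes: {PlayerID, Position, TeamID}.
PlayerID -> Season: {PlayerID}⁺ = {City, PlayerID, Season}, which is not all of the attributes, so the left side is not a superkey — BCNF is violated.
PlayerID -> Season determines the non-prime attribute {Season} from a non-superkey — 3NF is violated.
{PlayerID} is a proper subset of the key {PlayerID, TeamID}, and {PlayerID}⁺ contains the non-prime attributes {City, Season} — a partial dependency, so 2NF is violated.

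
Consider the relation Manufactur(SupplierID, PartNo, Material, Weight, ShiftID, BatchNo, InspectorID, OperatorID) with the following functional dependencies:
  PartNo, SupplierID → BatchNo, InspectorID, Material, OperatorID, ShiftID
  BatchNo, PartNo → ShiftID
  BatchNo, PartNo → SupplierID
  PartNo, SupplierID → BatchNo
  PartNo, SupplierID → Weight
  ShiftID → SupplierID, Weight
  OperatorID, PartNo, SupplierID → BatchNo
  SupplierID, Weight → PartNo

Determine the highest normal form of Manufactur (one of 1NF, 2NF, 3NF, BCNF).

Candidate keys: {BatchNo, PartNo}, {PartNo, SupplierID}, {ShiftID}, {SupplierID, Weight}. Prime attributes: {BatchNo, PartNo, ShiftID, SupplierID, Weight}.
Every FD has a superkey on the left, so the relation is in BCNF.

BCNF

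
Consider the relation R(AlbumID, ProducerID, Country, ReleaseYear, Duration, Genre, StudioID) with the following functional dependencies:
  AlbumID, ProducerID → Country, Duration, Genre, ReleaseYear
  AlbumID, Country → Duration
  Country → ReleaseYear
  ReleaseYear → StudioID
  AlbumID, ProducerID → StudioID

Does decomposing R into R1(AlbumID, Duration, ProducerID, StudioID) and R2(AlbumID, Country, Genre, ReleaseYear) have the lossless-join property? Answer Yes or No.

No

Common attributes: {AlbumID}; their closure is {AlbumID}.
Neither R1 nor R2 is contained in that closure, so the decomposition is lossy.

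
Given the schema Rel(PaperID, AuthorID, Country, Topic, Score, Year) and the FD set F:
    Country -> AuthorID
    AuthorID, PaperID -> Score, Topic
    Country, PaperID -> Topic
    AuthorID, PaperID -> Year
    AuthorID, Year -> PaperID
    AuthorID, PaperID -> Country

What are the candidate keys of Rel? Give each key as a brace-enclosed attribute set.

{AuthorID, PaperID}⁺ = {AuthorID, Country, PaperID, Score, Topic, Year} — all of the relation — so {AuthorID, PaperID} is a candidate key.
{AuthorID, Year}⁺ = {AuthorID, Country, PaperID, Score, Topic, Year} — all of the relation — so {AuthorID, Year} is a candidate key.
{Country, PaperID}⁺ = {AuthorID, Country, PaperID, Score, Topic, Year} — all of the relation — so {Country, PaperID} is a candidate key.
{Country, Year}⁺ = {AuthorID, Country, PaperID, Score, Topic, Year} — all of the relation — so {Country, Year} is a candidate key.
These are minimal and exhaustive — every other superkey contains one of them.

{AuthorID, PaperID}, {AuthorID, Year}, {Country, PaperID}, {Country, Year}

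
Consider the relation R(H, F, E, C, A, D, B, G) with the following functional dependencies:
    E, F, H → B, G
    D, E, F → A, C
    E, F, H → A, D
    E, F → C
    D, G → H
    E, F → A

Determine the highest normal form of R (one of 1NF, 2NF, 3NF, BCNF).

1NF

Candidate keys: {D, E, F, G}, {E, F, H}. Prime attributes: {D, E, F, G, H}.
D, E, F → A, C: {D, E, F}⁺ = {A, C, D, E, F}, which is not all of the attributes, so the left side is not a superkey — BCNF is violated.
D, E, F → A, C has non-prime {A, C} on the right and a non-superkey on the left, so 3NF fails.
Since {E, F} ⊂ {E, F, H} and {E, F}⁺ ⊇ {A, C} with {A, C} non-prime, there is a partial dependency; 2NF fails.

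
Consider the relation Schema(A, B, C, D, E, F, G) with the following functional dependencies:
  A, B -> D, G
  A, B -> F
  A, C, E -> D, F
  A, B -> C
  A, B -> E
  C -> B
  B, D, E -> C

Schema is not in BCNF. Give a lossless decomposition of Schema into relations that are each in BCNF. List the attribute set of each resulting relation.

Candidate keys of the original relation: {A, B}, {A, C}.
In {A, B, C, D, E, F, G}, {C} is not a superkey ({C}⁺ restricted to this set is {B, C}), so split on C -> B into {B, C} and {A, C, D, E, F, G}.
{B, C} has no BCNF violation.
{A, C, D, E, F, G} has no BCNF violation.

{A, C, D, E, F, G}; {B, C}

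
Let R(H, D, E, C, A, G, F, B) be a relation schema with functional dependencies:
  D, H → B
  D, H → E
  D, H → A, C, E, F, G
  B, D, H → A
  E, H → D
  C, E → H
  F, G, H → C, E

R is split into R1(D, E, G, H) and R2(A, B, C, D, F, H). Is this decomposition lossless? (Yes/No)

Yes

R1 ∩ R2 = {D, H}; its closure under F is {A, B, C, D, E, F, G, H}.
This includes all of R1, so the common attributes are a superkey of R1 — the join is lossless.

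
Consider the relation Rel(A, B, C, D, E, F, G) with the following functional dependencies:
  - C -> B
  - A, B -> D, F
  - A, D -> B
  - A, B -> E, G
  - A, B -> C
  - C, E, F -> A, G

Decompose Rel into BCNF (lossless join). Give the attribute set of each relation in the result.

Candidate keys of the original relation: {A, B}, {A, C}, {A, D}, {C, E, F}.
Within {A, B, C, D, E, F, G}: {C}⁺ ∩ {A, B, C, D, E, F, G} = {B, C}, not the whole set, so C -> B violates BCNF; decompose into {B, C} and {A, C, D, E, F, G}.
{B, C} has no BCNF violation.
{A, C, D, E, F, G} has no BCNF violation.

{A, C, D, E, F, G}; {B, C}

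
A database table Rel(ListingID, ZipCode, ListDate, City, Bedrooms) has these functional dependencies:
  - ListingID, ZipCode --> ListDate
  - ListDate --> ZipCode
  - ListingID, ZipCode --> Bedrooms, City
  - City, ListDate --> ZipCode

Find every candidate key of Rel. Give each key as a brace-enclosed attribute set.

{ListDate, ListingID}, {ListingID, ZipCode}

Attributes never on any right-hand side: {ListingID} — every candidate key must contain it.
{ListDate, ListingID} is a candidate key since {ListDate, ListingID}⁺ = {Bedrooms, City, ListDate, ListingID, ZipCode} covers every attribute.
{ListingID, ZipCode} is a candidate key since {ListingID, ZipCode}⁺ = {Bedrooms, City, ListDate, ListingID, ZipCode} covers every attribute.
These are minimal and exhaustive — every other superkey contains one of them.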